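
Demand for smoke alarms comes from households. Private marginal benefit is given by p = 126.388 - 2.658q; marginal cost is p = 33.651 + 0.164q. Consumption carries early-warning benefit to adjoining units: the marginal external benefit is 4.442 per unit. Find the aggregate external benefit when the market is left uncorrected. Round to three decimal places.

Market equilibrium (private): 33.651 + 0.164q = 126.388 - 2.658q → q_m = 32.8622.
Total external benefit = MEB × q_m = 4.442 × 32.8622 = 145.9739.

145.974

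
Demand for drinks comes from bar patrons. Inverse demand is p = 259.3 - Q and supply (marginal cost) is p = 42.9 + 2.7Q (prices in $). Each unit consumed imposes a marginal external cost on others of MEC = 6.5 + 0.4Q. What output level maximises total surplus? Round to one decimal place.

Social marginal benefit = demand − MEC = 252.8 - 1.4Q.
Set SMB = MC: 252.8 - 1.4Q = 42.9 + 2.7Q → Q* = 51.1951.

Q* = 51.2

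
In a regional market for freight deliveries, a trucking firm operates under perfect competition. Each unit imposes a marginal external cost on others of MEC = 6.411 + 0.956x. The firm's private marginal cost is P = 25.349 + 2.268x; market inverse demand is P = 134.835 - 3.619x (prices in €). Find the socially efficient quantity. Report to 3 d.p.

Social marginal cost = private MC + MEC = 31.760 + 3.224x.
Set SMC = demand: 31.760 + 3.224x = 134.835 - 3.619x → x* = 15.0628.

x* = 15.063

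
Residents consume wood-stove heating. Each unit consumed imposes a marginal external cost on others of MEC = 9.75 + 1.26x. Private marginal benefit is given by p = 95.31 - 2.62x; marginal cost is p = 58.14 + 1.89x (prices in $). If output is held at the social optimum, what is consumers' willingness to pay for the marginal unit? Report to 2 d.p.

P = $82.86

Social marginal benefit = demand − MEC = 85.56 - 3.88x.
Set SMB = MC: 85.56 - 3.88x = 58.14 + 1.89x → x* = 4.7522.
Consumer price on the demand curve at x*: 95.31 − 2.62×4.7522 = 82.8592.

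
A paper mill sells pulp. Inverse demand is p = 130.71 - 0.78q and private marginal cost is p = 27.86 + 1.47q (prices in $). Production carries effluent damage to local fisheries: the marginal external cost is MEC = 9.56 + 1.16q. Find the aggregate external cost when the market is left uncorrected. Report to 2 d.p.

$1648.91

Market equilibrium (private): 27.86 + 1.47q = 130.71 - 0.78q → q_m = 45.7111.
Total external cost = ∫₀^{q_m} (9.56 + 1.16q) dq = 9.56×45.7111 + ½×1.16×45.7111² = 1648.9108.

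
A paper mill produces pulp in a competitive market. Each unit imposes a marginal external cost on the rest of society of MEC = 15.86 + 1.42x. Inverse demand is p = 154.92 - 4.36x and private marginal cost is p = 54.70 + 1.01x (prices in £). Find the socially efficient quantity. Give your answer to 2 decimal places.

Social marginal cost = private MC + MEC = 70.56 + 2.43x.
Set SMC = demand: 70.56 + 2.43x = 154.92 - 4.36x → x* = 12.4242.

x* = 12.42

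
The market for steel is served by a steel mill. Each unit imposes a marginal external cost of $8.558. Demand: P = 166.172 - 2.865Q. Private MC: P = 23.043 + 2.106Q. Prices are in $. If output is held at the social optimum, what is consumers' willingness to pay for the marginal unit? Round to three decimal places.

Social marginal cost = private MC + MEC = 31.601 + 2.106Q.
Set SMC = demand: 31.601 + 2.106Q = 166.172 - 2.865Q → Q* = 27.0712.
Consumer price on the demand curve at Q*: 166.172 − 2.865×27.0712 = 88.6130.

P = $88.613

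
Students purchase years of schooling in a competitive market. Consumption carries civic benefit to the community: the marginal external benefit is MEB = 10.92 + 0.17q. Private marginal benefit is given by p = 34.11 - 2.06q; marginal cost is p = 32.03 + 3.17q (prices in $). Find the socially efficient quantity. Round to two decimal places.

q* = 2.57

Social marginal benefit = demand + MEB = 45.03 - 1.89q.
Set SMB = MC: 45.03 - 1.89q = 32.03 + 3.17q → q* = 2.5692.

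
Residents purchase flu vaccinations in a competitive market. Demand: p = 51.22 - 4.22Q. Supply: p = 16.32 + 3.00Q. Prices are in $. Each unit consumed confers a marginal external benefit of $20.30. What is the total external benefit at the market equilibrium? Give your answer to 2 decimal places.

$98.13

Market equilibrium (private): 16.32 + 3.00Q = 51.22 - 4.22Q → Q_m = 4.8338.
Total external benefit = MEB × Q_m = 20.30 × 4.8338 = 98.1261.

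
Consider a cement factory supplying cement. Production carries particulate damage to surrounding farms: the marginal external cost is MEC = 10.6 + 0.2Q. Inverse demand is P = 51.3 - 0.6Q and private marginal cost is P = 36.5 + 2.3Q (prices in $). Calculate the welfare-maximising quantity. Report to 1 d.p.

Q* = 1.4

Social marginal cost = private MC + MEC = 47.1 + 2.5Q.
Set SMC = demand: 47.1 + 2.5Q = 51.3 - 0.6Q → Q* = 1.3548.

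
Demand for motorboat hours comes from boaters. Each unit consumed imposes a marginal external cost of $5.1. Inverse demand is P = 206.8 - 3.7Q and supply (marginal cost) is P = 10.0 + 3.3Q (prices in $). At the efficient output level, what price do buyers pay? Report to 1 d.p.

Social marginal benefit = demand − MEC = 201.7 - 3.7Q.
Set SMB = MC: 201.7 - 3.7Q = 10.0 + 3.3Q → Q* = 27.3857.
Consumer price on the demand curve at Q*: 206.8 − 3.7×27.3857 = 105.4729.

P = $105.5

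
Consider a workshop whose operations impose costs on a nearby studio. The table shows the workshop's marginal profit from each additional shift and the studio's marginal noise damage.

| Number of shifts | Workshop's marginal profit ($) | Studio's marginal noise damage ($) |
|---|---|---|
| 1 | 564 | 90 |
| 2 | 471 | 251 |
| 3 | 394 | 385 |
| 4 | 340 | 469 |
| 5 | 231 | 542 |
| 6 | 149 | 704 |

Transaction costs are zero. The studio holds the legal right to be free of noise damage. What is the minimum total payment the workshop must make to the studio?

$726

Efficient level: marginal profit ≥ marginal noise damage through level 3, so k* = 3.
With the studio holding the right, the workshop must at least compensate total damage at k*: 90 + 251 + 385 = 726.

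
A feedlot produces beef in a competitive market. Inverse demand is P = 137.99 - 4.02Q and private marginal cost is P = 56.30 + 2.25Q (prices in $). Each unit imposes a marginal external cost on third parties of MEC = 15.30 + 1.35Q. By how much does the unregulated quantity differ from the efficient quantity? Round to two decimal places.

Market equilibrium (private): 56.30 + 2.25Q = 137.99 - 4.02Q → Q_m = 13.0287.
Social marginal cost = private MC + MEC = 71.60 + 3.60Q.
Set SMC = demand: 71.60 + 3.60Q = 137.99 - 4.02Q → Q* = 8.7126.
Gap = |13.0287 − 8.7126| = 4.3161.

4.32 units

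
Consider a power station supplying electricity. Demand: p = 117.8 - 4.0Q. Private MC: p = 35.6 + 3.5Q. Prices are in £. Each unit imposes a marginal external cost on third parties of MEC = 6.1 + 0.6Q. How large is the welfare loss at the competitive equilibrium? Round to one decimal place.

DWL = £9.9

Market equilibrium (private): 35.6 + 3.5Q = 117.8 - 4.0Q → Q_m = 10.9600.
Social marginal cost = private MC + MEC = 41.7 + 4.1Q.
Set SMC = demand: 41.7 + 4.1Q = 117.8 - 4.0Q → Q* = 9.3951.
Height of the DWL triangle at Q_m is SMC(Q_m) − demand(Q_m) = MEC(Q_m) = 12.6760.
DWL = ½ × 1.5649 × 12.6760 = 9.9183.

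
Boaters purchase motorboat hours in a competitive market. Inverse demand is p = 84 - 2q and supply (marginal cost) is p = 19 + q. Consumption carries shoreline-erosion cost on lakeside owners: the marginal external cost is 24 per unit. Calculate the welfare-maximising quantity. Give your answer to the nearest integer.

Social marginal benefit = demand − MEC = 60 - 2q.
Set SMB = MC: 60 - 2q = 19 + q → q* = 13.6667.

q* = 14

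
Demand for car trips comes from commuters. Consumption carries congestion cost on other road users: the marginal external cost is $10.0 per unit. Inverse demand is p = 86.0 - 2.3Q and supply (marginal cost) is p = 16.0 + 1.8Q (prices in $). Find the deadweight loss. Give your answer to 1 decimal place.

DWL = $12.2

Market equilibrium (private): 16.0 + 1.8Q = 86.0 - 2.3Q → Q_m = 17.0732.
Social marginal benefit = demand − MEC = 76.0 - 2.3Q.
Set SMB = MC: 76.0 - 2.3Q = 16.0 + 1.8Q → Q* = 14.6341.
The welfare-loss triangle has base |Q_m − Q*| and height MEC(Q_m) (the vertical gap between SMB and MC is zero at Q* and MEC at Q_m).
DWL = ½ × 2.4391 × 10.0000 = 12.1955.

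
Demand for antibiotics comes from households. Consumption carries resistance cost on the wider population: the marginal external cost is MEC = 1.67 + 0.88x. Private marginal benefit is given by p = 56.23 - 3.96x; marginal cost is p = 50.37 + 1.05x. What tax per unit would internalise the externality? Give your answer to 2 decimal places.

Social marginal benefit = demand − MEC = 54.56 - 4.84x.
Set SMB = MC: 54.56 - 4.84x = 50.37 + 1.05x → x* = 0.7114.
The Pigouvian tax equals MEC at x*: 1.67 + 0.88×0.7114 = 2.2960.

tax = 2.30 per unit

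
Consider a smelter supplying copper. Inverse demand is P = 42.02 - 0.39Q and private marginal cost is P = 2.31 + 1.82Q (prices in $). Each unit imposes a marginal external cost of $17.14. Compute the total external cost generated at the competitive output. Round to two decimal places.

$307.98

Market equilibrium (private): 2.31 + 1.82Q = 42.02 - 0.39Q → Q_m = 17.9683.
Total external cost = MEC × Q_m = 17.14 × 17.9683 = 307.9767.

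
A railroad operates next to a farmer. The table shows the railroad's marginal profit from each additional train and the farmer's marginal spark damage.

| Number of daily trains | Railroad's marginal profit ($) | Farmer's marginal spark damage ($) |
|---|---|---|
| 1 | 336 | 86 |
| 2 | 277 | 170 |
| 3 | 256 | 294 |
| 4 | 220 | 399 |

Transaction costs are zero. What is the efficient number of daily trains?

2

Bargaining reaches the level where marginal profit last exceeds marginal spark damage.
That holds through level 2 (277 ≥ 170) but not at 3 (256 < 294).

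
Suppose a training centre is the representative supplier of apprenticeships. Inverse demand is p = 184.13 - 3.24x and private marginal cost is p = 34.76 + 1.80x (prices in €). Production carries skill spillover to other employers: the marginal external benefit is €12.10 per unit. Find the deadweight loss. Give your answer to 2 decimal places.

DWL = €14.52

Market equilibrium (private): 34.76 + 1.80x = 184.13 - 3.24x → x_m = 29.6369.
Social marginal cost = private MC − MEB = 22.66 + 1.80x.
Set SMC = demand: 22.66 + 1.80x = 184.13 - 3.24x → x* = 32.0377.
Between x* and x_m the wedge demand − SMC runs linearly from 0 to MEB(x_m), so the loss is a triangle.
DWL = ½ × 2.4008 × 12.1000 = 14.5248.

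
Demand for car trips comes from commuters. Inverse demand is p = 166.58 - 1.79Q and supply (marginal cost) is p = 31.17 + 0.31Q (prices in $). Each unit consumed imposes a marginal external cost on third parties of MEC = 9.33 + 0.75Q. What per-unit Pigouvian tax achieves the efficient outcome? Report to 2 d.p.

tax = $42.51 per unit

Social marginal benefit = demand − MEC = 157.25 - 2.54Q.
Set SMB = MC: 157.25 - 2.54Q = 31.17 + 0.31Q → Q* = 44.2386.
The Pigouvian tax equals MEC at Q*: 9.33 + 0.75×44.2386 = 42.5090.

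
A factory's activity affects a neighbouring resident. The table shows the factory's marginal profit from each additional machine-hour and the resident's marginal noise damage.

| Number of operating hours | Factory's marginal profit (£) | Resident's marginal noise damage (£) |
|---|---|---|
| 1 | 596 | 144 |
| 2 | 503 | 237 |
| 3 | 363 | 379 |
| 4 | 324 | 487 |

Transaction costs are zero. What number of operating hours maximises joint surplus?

2

Bargaining reaches the level where marginal profit last exceeds marginal noise damage.
That holds through level 2 (503 ≥ 237) but not at 3 (363 < 379).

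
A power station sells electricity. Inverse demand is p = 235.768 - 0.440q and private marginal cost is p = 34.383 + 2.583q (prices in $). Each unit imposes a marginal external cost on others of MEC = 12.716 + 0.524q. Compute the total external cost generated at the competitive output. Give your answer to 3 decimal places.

$2009.840

Market equilibrium (private): 34.383 + 2.583q = 235.768 - 0.440q → q_m = 66.6176.
Total external cost = ∫₀^{q_m} (12.716 + 0.524q) dq = 12.716×66.6176 + ½×0.524×66.6176² = 2009.8404.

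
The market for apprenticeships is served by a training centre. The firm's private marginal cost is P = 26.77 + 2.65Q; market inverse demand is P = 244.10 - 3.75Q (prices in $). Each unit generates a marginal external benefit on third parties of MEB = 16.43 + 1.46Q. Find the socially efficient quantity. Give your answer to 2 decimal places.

Social marginal cost = private MC − MEB = 10.34 + 1.19Q.
Set SMC = demand: 10.34 + 1.19Q = 244.10 - 3.75Q → Q* = 47.3198.

Q* = 47.32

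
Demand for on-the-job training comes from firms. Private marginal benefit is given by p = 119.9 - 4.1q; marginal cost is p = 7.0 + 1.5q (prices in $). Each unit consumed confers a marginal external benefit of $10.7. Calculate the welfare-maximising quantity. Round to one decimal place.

q* = 22.1

Social marginal benefit = demand + MEB = 130.6 - 4.1q.
Set SMB = MC: 130.6 - 4.1q = 7.0 + 1.5q → q* = 22.0714.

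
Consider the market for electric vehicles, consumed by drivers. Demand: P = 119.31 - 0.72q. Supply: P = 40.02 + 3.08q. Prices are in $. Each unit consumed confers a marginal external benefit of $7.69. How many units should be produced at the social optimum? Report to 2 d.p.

q* = 22.89

Social marginal benefit = demand + MEB = 127.00 - 0.72q.
Set SMB = MC: 127.00 - 0.72q = 40.02 + 3.08q → q* = 22.8895.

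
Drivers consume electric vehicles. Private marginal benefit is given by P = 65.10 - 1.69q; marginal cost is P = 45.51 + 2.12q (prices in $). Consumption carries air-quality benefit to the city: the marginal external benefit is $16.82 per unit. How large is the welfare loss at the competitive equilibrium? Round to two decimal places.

DWL = $37.13

Market equilibrium (private): 45.51 + 2.12q = 65.10 - 1.69q → q_m = 5.1417.
Social marginal benefit = demand + MEB = 81.92 - 1.69q.
Set SMB = MC: 81.92 - 1.69q = 45.51 + 2.12q → q* = 9.5564.
The loss is the area between SMB and MC from q* to q_m; with linear curves that's a triangle of height MEB(q_m).
DWL = ½ × 4.4147 × 16.8200 = 37.1276.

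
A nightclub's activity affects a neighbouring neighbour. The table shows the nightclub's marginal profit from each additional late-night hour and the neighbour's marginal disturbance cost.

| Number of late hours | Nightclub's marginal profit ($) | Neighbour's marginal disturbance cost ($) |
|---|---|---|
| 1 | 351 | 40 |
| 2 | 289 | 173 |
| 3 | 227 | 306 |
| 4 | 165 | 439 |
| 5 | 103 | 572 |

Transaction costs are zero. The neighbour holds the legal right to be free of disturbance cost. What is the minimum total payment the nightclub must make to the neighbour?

$213

Efficient level: marginal profit ≥ marginal disturbance cost through level 2, so k* = 2.
With the neighbour holding the right, the nightclub must at least compensate total damage at k*: 40 + 173 = 213.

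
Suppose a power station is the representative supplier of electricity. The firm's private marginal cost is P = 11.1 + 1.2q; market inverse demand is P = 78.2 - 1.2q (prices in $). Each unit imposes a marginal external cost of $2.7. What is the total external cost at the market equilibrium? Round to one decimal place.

$75.5

Market equilibrium (private): 11.1 + 1.2q = 78.2 - 1.2q → q_m = 27.9583.
Total external cost = MEC × q_m = 2.7 × 27.9583 = 75.4874.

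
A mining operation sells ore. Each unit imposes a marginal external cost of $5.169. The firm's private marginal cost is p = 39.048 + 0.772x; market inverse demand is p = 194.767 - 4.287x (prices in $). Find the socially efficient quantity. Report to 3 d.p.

Social marginal cost = private MC + MEC = 44.217 + 0.772x.
Set SMC = demand: 44.217 + 0.772x = 194.767 - 4.287x → x* = 29.7588.

x* = 29.759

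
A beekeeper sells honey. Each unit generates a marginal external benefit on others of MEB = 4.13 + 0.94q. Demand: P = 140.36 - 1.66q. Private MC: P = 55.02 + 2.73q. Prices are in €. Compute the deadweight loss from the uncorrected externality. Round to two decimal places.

DWL = €72.74

Market equilibrium (private): 55.02 + 2.73q = 140.36 - 1.66q → q_m = 19.4396.
Social marginal cost = private MC − MEB = 50.89 + 1.79q.
Set SMC = demand: 50.89 + 1.79q = 140.36 - 1.66q → q* = 25.9333.
Between q* and q_m the wedge demand − SMC runs linearly from 0 to MEB(q_m), so the loss is a triangle.
DWL = ½ × 6.4937 × 22.4033 = 72.7402.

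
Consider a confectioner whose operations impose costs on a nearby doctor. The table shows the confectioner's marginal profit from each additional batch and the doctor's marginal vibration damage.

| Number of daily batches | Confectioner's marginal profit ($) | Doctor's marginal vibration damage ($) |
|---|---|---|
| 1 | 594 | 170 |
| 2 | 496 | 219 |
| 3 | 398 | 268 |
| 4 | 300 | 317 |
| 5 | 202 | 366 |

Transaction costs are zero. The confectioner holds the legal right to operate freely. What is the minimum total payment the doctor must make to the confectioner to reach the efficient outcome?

$502

Left alone the confectioner would choose level 5 (marginal profit stays positive).
Efficient level: k* = 3 (marginal profit ≥ marginal vibration damage through 3).
The doctor must at least cover the confectioner's forgone profit from cutting 5→3: 300 + 202 = 502.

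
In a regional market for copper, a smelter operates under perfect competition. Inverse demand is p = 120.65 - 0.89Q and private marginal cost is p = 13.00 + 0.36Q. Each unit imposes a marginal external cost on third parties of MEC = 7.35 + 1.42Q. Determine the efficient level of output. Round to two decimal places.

Q* = 37.57

Social marginal cost = private MC + MEC = 20.35 + 1.78Q.
Set SMC = demand: 20.35 + 1.78Q = 120.65 - 0.89Q → Q* = 37.5655.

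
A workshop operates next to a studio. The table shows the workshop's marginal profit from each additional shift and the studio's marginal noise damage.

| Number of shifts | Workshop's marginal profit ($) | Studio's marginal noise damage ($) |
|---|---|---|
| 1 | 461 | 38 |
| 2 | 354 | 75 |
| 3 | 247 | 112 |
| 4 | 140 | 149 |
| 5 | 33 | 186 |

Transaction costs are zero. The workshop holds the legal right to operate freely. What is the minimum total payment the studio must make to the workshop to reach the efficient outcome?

$173

Left alone the workshop would choose level 5 (marginal profit stays positive).
Efficient level: k* = 3 (marginal profit ≥ marginal noise damage through 3).
The studio must at least cover the workshop's forgone profit from cutting 5→3: 140 + 33 = 173.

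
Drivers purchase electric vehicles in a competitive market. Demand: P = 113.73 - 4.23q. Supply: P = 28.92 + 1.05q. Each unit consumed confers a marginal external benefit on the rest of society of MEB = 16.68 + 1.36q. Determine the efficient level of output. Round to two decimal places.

q* = 25.89

Social marginal benefit = demand + MEB = 130.41 - 2.87q.
Set SMB = MC: 130.41 - 2.87q = 28.92 + 1.05q → q* = 25.8903.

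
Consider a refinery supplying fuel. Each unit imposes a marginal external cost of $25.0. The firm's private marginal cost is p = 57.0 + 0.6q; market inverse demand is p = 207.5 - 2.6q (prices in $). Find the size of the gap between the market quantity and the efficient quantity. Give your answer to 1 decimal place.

Market equilibrium (private): 57.0 + 0.6q = 207.5 - 2.6q → q_m = 47.0313.
Social marginal cost = private MC + MEC = 82.0 + 0.6q.
Set SMC = demand: 82.0 + 0.6q = 207.5 - 2.6q → q* = 39.2188.
Gap = |47.0313 − 39.2188| = 7.8125.

7.8 units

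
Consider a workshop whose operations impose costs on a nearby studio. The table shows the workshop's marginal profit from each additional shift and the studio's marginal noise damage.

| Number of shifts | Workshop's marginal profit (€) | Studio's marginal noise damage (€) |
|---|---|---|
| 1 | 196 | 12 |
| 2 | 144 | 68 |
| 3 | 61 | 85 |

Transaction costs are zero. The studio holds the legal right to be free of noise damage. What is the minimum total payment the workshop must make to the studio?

€80

Efficient level: marginal profit ≥ marginal noise damage through level 2, so k* = 2.
With the studio holding the right, the workshop must at least compensate total damage at k*: 12 + 68 = 80.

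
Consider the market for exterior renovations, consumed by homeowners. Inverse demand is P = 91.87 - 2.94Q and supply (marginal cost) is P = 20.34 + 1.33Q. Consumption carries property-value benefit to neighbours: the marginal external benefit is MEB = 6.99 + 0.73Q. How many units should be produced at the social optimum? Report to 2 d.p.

Social marginal benefit = demand + MEB = 98.86 - 2.21Q.
Set SMB = MC: 98.86 - 2.21Q = 20.34 + 1.33Q → Q* = 22.1808.

Q* = 22.18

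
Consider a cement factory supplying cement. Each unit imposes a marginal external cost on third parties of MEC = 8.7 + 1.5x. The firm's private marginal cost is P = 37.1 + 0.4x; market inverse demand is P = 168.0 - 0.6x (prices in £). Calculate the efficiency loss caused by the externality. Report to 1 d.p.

DWL = £8409.1

Market equilibrium (private): 37.1 + 0.4x = 168.0 - 0.6x → x_m = 130.9000.
Social marginal cost = private MC + MEC = 45.8 + 1.9x.
Set SMC = demand: 45.8 + 1.9x = 168.0 - 0.6x → x* = 48.8800.
The welfare-loss triangle has base |x_m − x*| and height MEC(x_m) (the vertical gap between SMC and demand is zero at x* and MEC at x_m).
DWL = ½ × 82.0200 × 205.0500 = 8409.1005.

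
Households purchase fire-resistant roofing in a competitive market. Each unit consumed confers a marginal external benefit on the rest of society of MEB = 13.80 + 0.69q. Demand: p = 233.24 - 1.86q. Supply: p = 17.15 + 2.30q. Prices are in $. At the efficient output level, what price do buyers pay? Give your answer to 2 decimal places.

Social marginal benefit = demand + MEB = 247.04 - 1.17q.
Set SMB = MC: 247.04 - 1.17q = 17.15 + 2.30q → q* = 66.2507.
Consumer price on the demand curve at q*: 233.24 − 1.86×66.2507 = 110.0137.

P = $110.01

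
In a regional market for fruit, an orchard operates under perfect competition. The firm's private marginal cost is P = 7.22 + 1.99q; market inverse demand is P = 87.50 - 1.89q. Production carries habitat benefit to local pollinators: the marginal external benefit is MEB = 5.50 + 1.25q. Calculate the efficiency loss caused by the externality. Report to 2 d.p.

DWL = 187.01

Market equilibrium (private): 7.22 + 1.99q = 87.50 - 1.89q → q_m = 20.6907.
Social marginal cost = private MC − MEB = 1.72 + 0.74q.
Set SMC = demand: 1.72 + 0.74q = 87.50 - 1.89q → q* = 32.6160.
Height of the DWL triangle at q_m is demand(q_m) − SMC(q_m) = MEB(q_m) = 31.3634.
DWL = ½ × 11.9253 × 31.3634 = 187.0090.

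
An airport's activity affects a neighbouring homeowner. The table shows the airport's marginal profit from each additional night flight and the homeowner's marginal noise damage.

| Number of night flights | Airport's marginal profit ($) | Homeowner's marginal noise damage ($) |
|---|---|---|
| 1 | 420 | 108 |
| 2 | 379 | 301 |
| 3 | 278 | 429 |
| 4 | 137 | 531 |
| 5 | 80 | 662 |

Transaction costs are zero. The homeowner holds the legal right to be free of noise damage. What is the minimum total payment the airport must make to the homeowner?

$409

Efficient level: marginal profit ≥ marginal noise damage through level 2, so k* = 2.
With the homeowner holding the right, the airport must at least compensate total damage at k*: 108 + 301 = 409.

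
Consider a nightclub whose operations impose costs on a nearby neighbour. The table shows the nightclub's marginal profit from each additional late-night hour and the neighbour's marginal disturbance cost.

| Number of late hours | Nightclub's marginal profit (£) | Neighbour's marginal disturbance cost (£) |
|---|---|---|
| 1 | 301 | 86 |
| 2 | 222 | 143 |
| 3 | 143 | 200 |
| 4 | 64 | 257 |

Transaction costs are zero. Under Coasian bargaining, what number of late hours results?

Bargaining reaches the level where marginal profit last exceeds marginal disturbance cost.
That holds through level 2 (222 ≥ 143) but not at 3 (143 < 200).

2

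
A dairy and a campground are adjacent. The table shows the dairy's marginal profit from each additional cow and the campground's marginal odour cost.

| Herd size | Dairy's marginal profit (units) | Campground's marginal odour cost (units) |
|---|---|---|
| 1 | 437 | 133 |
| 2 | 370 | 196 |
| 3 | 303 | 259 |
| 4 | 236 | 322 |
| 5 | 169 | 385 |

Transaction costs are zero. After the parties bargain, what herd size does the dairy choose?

Bargaining reaches the level where marginal profit last exceeds marginal odour cost.
That holds through level 3 (303 ≥ 259) but not at 4 (236 < 322).

3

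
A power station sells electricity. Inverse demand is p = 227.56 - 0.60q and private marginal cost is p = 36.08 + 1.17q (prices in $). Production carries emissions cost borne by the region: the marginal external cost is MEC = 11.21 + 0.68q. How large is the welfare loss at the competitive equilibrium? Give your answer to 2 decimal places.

DWL = $1466.62

Market equilibrium (private): 36.08 + 1.17q = 227.56 - 0.60q → q_m = 108.1808.
Social marginal cost = private MC + MEC = 47.29 + 1.85q.
Set SMC = demand: 47.29 + 1.85q = 227.56 - 0.60q → q* = 73.5796.
Between q* and q_m the wedge SMC − demand runs linearly from 0 to MEC(q_m), so the loss is a triangle.
DWL = ½ × 34.6012 × 84.7729 = 1466.6220.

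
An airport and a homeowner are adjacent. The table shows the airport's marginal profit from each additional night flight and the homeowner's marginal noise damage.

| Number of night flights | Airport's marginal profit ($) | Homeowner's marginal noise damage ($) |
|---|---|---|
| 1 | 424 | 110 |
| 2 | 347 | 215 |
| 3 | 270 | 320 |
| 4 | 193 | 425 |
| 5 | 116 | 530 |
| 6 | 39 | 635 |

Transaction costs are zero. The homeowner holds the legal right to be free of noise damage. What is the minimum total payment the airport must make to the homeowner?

Efficient level: marginal profit ≥ marginal noise damage through level 2, so k* = 2.
With the homeowner holding the right, the airport must at least compensate total damage at k*: 110 + 215 = 325.

$325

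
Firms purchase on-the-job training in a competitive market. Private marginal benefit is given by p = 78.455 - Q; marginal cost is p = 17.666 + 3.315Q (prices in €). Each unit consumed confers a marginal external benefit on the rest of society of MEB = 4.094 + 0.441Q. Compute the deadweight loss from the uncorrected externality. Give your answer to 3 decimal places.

Market equilibrium (private): 17.666 + 3.315Q = 78.455 - Q → Q_m = 14.0878.
Social marginal benefit = demand + MEB = 82.549 - 0.559Q.
Set SMB = MC: 82.549 - 0.559Q = 17.666 + 3.315Q → Q* = 16.7483.
Height of the DWL triangle at Q_m is SMB(Q_m) − MC(Q_m) = MEB(Q_m) = 10.3067.
DWL = ½ × 2.6605 × 10.3067 = 13.7105.

DWL = €13.710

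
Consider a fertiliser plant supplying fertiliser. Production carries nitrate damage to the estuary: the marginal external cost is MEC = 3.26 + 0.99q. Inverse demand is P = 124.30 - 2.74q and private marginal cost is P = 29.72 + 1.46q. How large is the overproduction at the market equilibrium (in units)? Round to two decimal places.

4.92 units

Market equilibrium (private): 29.72 + 1.46q = 124.30 - 2.74q → q_m = 22.5190.
Social marginal cost = private MC + MEC = 32.98 + 2.45q.
Set SMC = demand: 32.98 + 2.45q = 124.30 - 2.74q → q* = 17.5954.
Gap = |22.5190 − 17.5954| = 4.9236.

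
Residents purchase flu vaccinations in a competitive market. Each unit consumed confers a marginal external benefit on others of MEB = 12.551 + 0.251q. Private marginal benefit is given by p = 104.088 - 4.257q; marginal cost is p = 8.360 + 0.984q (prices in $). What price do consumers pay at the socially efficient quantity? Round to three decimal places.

P = $11.715

Social marginal benefit = demand + MEB = 116.639 - 4.006q.
Set SMB = MC: 116.639 - 4.006q = 8.360 + 0.984q → q* = 21.6992.
Consumer price on the demand curve at q*: 104.088 − 4.257×21.6992 = 11.7145.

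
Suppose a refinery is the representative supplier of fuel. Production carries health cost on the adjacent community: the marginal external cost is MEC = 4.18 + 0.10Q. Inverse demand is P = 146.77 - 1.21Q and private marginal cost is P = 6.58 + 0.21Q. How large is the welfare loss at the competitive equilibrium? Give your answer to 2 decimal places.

Market equilibrium (private): 6.58 + 0.21Q = 146.77 - 1.21Q → Q_m = 98.7254.
Social marginal cost = private MC + MEC = 10.76 + 0.31Q.
Set SMC = demand: 10.76 + 0.31Q = 146.77 - 1.21Q → Q* = 89.4803.
The loss is the area between SMC and demand from Q* to Q_m; with linear curves that's a triangle of height MEC(Q_m).
DWL = ½ × 9.2451 × 14.0525 = 64.9584.

DWL = 64.96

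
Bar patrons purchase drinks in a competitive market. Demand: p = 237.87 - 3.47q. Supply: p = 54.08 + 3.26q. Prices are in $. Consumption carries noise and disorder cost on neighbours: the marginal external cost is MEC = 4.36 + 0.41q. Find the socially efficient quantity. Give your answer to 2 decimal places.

q* = 25.13

Social marginal benefit = demand − MEC = 233.51 - 3.88q.
Set SMB = MC: 233.51 - 3.88q = 54.08 + 3.26q → q* = 25.1303.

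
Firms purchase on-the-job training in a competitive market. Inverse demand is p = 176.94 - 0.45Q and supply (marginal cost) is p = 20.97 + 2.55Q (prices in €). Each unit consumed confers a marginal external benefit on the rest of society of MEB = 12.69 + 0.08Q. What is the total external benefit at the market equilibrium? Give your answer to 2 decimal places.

Market equilibrium (private): 20.97 + 2.55Q = 176.94 - 0.45Q → Q_m = 51.9900.
Total external benefit = ∫₀^{Q_m} (12.69 + 0.08Q) dQ = 12.69×51.9900 + ½×0.08×51.9900² = 767.8715.

€767.87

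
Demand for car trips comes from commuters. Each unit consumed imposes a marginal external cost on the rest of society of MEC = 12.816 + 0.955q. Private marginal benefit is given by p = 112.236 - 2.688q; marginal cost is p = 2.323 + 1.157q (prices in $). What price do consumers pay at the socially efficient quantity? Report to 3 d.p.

P = $57.862

Social marginal benefit = demand − MEC = 99.420 - 3.643q.
Set SMB = MC: 99.420 - 3.643q = 2.323 + 1.157q → q* = 20.2285.
Consumer price on the demand curve at q*: 112.236 − 2.688×20.2285 = 57.8618.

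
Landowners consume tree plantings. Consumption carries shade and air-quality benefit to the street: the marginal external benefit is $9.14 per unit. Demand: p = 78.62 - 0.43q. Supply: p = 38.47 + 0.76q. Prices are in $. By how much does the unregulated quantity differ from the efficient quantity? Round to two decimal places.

7.68 units

Market equilibrium (private): 38.47 + 0.76q = 78.62 - 0.43q → q_m = 33.7395.
Social marginal benefit = demand + MEB = 87.76 - 0.43q.
Set SMB = MC: 87.76 - 0.43q = 38.47 + 0.76q → q* = 41.4202.
Gap = |33.7395 − 41.4202| = 7.6807.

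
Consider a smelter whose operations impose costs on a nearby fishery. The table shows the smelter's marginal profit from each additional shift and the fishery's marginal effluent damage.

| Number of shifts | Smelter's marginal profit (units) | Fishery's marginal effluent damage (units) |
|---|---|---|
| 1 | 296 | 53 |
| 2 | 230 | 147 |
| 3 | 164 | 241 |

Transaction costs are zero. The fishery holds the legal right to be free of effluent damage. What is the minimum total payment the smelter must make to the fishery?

200

Efficient level: marginal profit ≥ marginal effluent damage through level 2, so k* = 2.
With the fishery holding the right, the smelter must at least compensate total damage at k*: 53 + 147 = 200.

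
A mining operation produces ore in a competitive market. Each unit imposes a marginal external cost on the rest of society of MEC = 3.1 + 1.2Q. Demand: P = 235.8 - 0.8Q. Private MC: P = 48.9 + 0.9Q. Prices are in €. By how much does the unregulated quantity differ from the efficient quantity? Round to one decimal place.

Market equilibrium (private): 48.9 + 0.9Q = 235.8 - 0.8Q → Q_m = 109.9412.
Social marginal cost = private MC + MEC = 52.0 + 2.1Q.
Set SMC = demand: 52.0 + 2.1Q = 235.8 - 0.8Q → Q* = 63.3793.
Gap = |109.9412 − 63.3793| = 46.5619.

46.6 units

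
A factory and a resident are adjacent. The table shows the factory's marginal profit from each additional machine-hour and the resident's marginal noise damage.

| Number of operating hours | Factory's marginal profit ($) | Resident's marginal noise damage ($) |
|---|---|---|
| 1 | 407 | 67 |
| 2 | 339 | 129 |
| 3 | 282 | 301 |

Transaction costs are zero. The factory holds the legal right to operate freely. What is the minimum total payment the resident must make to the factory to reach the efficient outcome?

$282

Left alone the factory would choose level 3 (marginal profit stays positive).
Efficient level: k* = 2 (marginal profit ≥ marginal noise damage through 2).
The resident must at least cover the factory's forgone profit from cutting 3→2: 282 = 282.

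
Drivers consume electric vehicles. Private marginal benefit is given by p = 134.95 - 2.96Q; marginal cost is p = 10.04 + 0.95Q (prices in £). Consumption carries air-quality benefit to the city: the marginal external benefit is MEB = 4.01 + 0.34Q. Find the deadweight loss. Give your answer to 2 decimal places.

Market equilibrium (private): 10.04 + 0.95Q = 134.95 - 2.96Q → Q_m = 31.9463.
Social marginal benefit = demand + MEB = 138.96 - 2.62Q.
Set SMB = MC: 138.96 - 2.62Q = 10.04 + 0.95Q → Q* = 36.1120.
Between Q* and Q_m the wedge SMB − MC runs linearly from 0 to MEB(Q_m), so the loss is a triangle.
DWL = ½ × 4.1657 × 14.8717 = 30.9755.

DWL = £30.98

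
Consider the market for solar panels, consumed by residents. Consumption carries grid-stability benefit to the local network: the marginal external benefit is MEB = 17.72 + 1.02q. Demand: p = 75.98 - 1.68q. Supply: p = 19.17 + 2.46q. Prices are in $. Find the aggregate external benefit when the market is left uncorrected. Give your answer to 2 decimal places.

$339.19

Market equilibrium (private): 19.17 + 2.46q = 75.98 - 1.68q → q_m = 13.7222.
Total external benefit = ∫₀^{q_m} (17.72 + 1.02q) dq = 17.72×13.7222 + ½×1.02×13.7222² = 339.1898.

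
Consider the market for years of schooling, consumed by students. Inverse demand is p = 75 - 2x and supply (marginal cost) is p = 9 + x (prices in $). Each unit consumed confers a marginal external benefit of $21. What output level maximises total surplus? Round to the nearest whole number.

Social marginal benefit = demand + MEB = 96 - 2x.
Set SMB = MC: 96 - 2x = 9 + x → x* = 29.0000.

x* = 29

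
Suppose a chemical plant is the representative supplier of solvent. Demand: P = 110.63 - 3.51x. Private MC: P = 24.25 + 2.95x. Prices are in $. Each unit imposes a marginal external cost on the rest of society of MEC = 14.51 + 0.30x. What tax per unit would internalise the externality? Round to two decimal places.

tax = $17.70 per unit

Social marginal cost = private MC + MEC = 38.76 + 3.25x.
Set SMC = demand: 38.76 + 3.25x = 110.63 - 3.51x → x* = 10.6317.
The Pigouvian tax equals MEC at x*: 14.51 + 0.30×10.6317 = 17.6995.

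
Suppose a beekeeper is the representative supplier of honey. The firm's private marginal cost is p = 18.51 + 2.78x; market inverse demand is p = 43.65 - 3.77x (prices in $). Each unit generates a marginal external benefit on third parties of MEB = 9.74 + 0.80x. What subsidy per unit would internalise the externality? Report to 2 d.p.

subsidy = $14.59 per unit

Social marginal cost = private MC − MEB = 8.77 + 1.98x.
Set SMC = demand: 8.77 + 1.98x = 43.65 - 3.77x → x* = 6.0661.
The Pigouvian subsidy equals MEB at x*: 9.74 + 0.80×6.0661 = 14.5929.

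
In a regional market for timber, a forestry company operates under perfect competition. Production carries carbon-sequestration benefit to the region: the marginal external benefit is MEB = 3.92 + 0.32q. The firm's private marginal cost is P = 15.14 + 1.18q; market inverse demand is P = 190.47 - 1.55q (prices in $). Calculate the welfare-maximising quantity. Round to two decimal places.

q* = 74.38

Social marginal cost = private MC − MEB = 11.22 + 0.86q.
Set SMC = demand: 11.22 + 0.86q = 190.47 - 1.55q → q* = 74.3776.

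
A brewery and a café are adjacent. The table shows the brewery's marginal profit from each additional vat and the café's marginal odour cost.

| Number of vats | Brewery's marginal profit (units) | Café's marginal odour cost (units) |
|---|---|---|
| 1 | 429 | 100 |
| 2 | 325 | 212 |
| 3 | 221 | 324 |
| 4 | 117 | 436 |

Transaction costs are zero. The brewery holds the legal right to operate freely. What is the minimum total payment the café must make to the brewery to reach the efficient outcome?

Left alone the brewery would choose level 4 (marginal profit stays positive).
Efficient level: k* = 2 (marginal profit ≥ marginal odour cost through 2).
The café must at least cover the brewery's forgone profit from cutting 4→2: 221 + 117 = 338.

338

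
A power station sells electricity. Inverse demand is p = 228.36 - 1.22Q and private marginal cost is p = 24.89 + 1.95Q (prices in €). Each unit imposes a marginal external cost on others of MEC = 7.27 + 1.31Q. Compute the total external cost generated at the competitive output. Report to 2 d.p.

€3165.14

Market equilibrium (private): 24.89 + 1.95Q = 228.36 - 1.22Q → Q_m = 64.1861.
Total external cost = ∫₀^{Q_m} (7.27 + 1.31Q) dQ = 7.27×64.1861 + ½×1.31×64.1861² = 3165.1383.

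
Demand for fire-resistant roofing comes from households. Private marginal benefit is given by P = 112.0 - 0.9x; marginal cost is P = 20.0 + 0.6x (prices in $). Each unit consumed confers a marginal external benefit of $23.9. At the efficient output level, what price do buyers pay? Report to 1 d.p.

P = $42.5

Social marginal benefit = demand + MEB = 135.9 - 0.9x.
Set SMB = MC: 135.9 - 0.9x = 20.0 + 0.6x → x* = 77.2667.
Consumer price on the demand curve at x*: 112.0 − 0.9×77.2667 = 42.4600.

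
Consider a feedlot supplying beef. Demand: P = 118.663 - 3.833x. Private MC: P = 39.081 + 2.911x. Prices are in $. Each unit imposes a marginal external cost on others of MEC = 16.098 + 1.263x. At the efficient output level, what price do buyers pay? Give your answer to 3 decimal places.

Social marginal cost = private MC + MEC = 55.179 + 4.174x.
Set SMC = demand: 55.179 + 4.174x = 118.663 - 3.833x → x* = 7.9286.
Consumer price on the demand curve at x*: 118.663 − 3.833×7.9286 = 88.2727.

P = $88.273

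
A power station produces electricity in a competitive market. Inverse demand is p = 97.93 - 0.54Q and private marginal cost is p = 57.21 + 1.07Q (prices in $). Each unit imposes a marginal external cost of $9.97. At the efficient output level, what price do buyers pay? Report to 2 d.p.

P = $87.62

Social marginal cost = private MC + MEC = 67.18 + 1.07Q.
Set SMC = demand: 67.18 + 1.07Q = 97.93 - 0.54Q → Q* = 19.0994.
Consumer price on the demand curve at Q*: 97.93 − 0.54×19.0994 = 87.6163.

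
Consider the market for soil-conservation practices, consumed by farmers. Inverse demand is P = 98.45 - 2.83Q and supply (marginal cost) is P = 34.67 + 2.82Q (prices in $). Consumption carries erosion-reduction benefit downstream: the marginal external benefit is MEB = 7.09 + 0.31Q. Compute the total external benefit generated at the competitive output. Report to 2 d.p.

$99.79

Market equilibrium (private): 34.67 + 2.82Q = 98.45 - 2.83Q → Q_m = 11.2885.
Total external benefit = ∫₀^{Q_m} (7.09 + 0.31Q) dQ = 7.09×11.2885 + ½×0.31×11.2885² = 99.7872.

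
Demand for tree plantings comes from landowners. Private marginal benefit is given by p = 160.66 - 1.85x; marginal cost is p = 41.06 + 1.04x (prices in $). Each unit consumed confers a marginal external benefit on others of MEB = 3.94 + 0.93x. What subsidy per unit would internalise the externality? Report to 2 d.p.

Social marginal benefit = demand + MEB = 164.60 - 0.92x.
Set SMB = MC: 164.60 - 0.92x = 41.06 + 1.04x → x* = 63.0306.
The Pigouvian subsidy equals MEB at x*: 3.94 + 0.93×63.0306 = 62.5585.

subsidy = $62.56 per unit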